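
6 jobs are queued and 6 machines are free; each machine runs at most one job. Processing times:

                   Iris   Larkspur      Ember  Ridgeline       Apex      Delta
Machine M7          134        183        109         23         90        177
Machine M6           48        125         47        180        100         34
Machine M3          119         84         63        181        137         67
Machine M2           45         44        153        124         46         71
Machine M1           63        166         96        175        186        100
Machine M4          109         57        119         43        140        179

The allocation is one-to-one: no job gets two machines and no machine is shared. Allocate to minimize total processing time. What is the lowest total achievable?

Treat this as an assignment problem: match each job to one machine.
Optimal: Iris→Machine M1 (63 min), Larkspur→Machine M4 (57 min), Ember→Machine M3 (63 min), Ridgeline→Machine M7 (23 min), Apex→Machine M2 (46 min), Delta→Machine M6 (34 min) — total 63+57+63+23+46+34 = 286 min.

Min total: 286 min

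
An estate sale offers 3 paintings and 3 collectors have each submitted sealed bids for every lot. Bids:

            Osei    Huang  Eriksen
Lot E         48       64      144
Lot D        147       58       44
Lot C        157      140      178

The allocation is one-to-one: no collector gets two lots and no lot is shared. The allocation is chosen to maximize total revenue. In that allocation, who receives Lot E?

This is a one-to-one assignment (maximum-weight bipartite matching).
Optimal: Osei→Lot D ($147), Huang→Lot C ($140), Eriksen→Lot E ($144) — total 147+140+144 = $431.
Row-greedy (each collector in turn takes its best remaining lot) gives $265, worse by 166.
Next-best assignment: Osei→Lot D, Huang→Lot E, Eriksen→Lot C = $389.
Swapping Osei↔Eriksen (Osei→Lot E $48, Eriksen→Lot D $44) loses 199.
Every other assignment is strictly worse.
Eriksen's own top lot is Lot C ($178), but forcing Eriksen→Lot C and reassigning the rest optimally gives only $389 — worse by 42.

Eriksen receives Lot E.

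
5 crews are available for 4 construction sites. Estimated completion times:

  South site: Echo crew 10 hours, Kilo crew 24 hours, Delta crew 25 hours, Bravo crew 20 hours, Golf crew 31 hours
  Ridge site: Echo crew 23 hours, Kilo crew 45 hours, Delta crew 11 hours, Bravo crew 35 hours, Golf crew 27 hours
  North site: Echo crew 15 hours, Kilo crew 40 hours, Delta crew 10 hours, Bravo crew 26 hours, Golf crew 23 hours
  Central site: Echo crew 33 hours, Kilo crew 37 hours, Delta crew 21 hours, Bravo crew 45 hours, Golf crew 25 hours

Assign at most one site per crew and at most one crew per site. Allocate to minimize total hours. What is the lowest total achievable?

Optimal: Bravo crew→South site (20 hours), Delta crew→Ridge site (11 hours), Echo crew→North site (15 hours), Golf crew→Central site (25 hours) — total 20+11+15+25 = 71 hours.
Min-entry greedy (repeatedly take the single cheapest remaining cell) gives 80 hours, worse by 9.
Next-best assignment: Echo crew→South site, Delta crew→Ridge site, Bravo crew→North site, Golf crew→Central site = 72 hours.
No other one-to-one assignment undercuts 71 hours.

Minimum total: 71 hours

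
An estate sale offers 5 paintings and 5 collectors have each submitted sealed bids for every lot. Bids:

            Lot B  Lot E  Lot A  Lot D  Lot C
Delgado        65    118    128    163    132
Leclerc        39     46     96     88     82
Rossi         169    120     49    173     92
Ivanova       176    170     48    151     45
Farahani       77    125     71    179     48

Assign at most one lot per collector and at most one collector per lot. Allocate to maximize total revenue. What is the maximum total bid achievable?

Max total: $746

Optimal: Delgado→Lot C ($132), Leclerc→Lot A ($96), Rossi→Lot B ($169), Ivanova→Lot E ($170), Farahani→Lot D ($179) — total 132+96+169+170+179 = $746.
Every other assignment is strictly worse.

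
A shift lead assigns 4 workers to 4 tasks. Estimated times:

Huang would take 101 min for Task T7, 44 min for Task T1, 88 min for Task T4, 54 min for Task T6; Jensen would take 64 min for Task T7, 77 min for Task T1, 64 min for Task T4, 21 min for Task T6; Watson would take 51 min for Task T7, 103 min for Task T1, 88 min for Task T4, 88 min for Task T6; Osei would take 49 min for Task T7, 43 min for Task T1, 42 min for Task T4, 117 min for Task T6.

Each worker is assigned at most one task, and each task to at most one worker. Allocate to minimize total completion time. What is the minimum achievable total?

Treat this as an assignment problem: match each worker to one task.
Optimal: Huang→Task T1 (44 min), Jensen→Task T6 (21 min), Watson→Task T7 (51 min), Osei→Task T4 (42 min) — total 44+21+51+42 = 158 min.
Swapping Jensen↔Osei (Jensen→Task T4 64 min, Osei→Task T6 117 min) adds 118.

Minimum total: 158 min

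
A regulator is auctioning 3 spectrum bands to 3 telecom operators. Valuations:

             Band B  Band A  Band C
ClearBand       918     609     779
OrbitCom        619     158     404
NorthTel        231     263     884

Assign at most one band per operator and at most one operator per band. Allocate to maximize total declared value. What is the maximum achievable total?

Maximum total: $2112M

Optimal: ClearBand→Band A ($609M), OrbitCom→Band B ($619M), NorthTel→Band C ($884M) — total 609+619+884 = $2112M.
Max-entry greedy (repeatedly take the single best remaining cell) gives $1960M, worse by 152.
Every other assignment is strictly worse.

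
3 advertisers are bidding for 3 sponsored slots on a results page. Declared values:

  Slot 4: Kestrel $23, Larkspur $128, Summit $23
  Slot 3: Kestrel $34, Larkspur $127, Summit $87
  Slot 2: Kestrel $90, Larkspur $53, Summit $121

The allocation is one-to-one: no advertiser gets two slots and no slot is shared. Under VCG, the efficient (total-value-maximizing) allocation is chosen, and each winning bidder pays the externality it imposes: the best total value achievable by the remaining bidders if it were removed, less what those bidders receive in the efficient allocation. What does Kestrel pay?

Kestrel pays $34.

Efficient allocation: Kestrel→Slot 2 ($90), Larkspur→Slot 4 ($128), Summit→Slot 3 ($87); total welfare W = $305.
Kestrel receives Slot 2 at value $90, so the others get W − 90 = $215.
Without Kestrel: best allocation of the remaining 2 bidders over all 3 slots is Larkspur→Slot 4 ($128), Summit→Slot 2 ($121), total $249.
VCG payment = (others' best without Kestrel) − (others' welfare with Kestrel) = 249 − 215 = $34.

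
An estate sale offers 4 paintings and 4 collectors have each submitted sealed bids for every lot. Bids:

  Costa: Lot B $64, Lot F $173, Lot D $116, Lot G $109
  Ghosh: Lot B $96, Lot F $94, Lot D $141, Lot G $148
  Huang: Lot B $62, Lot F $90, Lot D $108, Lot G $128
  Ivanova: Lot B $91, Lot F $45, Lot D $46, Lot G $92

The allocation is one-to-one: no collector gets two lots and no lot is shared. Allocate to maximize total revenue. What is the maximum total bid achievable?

Max total: $533

This is the linear assignment problem.
Optimal: Costa→Lot F ($173), Ghosh→Lot D ($141), Huang→Lot G ($128), Ivanova→Lot B ($91) — total 173+141+128+91 = $533.
Max-entry greedy (repeatedly take the single best remaining cell) gives $520, worse by 13.
No other one-to-one assignment exceeds $533.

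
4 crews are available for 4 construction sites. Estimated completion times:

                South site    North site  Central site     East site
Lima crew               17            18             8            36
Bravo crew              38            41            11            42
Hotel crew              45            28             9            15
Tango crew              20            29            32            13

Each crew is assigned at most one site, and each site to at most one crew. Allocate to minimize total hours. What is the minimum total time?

Minimum total: 64 hours

Optimal: Lima crew→North site (18 hours), Bravo crew→Central site (11 hours), Hotel crew→East site (15 hours), Tango crew→South site (20 hours) — total 18+11+15+20 = 64 hours.
Row-greedy (each crew in turn takes its cheapest remaining site) gives 90 hours, worse by 26.
Next-best assignment: Lima crew→South site, Bravo crew→Central site, Hotel crew→North site, Tango crew→East site = 69 hours.
Swapping Bravo crew↔Lima crew (Bravo crew→North site 41 hours, Lima crew→Central site 8 hours) adds 20.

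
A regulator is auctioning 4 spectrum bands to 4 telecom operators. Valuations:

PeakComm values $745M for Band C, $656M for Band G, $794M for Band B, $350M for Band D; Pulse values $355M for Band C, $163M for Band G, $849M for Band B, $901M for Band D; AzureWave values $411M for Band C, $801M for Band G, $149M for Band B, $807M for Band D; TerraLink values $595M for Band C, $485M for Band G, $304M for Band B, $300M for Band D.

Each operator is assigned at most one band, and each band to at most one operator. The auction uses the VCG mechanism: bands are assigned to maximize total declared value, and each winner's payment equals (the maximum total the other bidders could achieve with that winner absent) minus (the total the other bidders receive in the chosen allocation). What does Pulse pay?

Pulse pays $6M.

Efficient allocation: PeakComm→Band B ($794M), Pulse→Band D ($901M), AzureWave→Band G ($801M), TerraLink→Band C ($595M); total welfare W = $3091M.
Pulse receives Band D at value $901M, so the others get W − 901 = $2190M.
Without Pulse: best allocation of the remaining 3 bidders over all 4 bands is PeakComm→Band B ($794M), AzureWave→Band D ($807M), TerraLink→Band C ($595M), total $2196M.
VCG payment = (others' best without Pulse) − (others' welfare with Pulse) = 2196 − 2190 = $6M.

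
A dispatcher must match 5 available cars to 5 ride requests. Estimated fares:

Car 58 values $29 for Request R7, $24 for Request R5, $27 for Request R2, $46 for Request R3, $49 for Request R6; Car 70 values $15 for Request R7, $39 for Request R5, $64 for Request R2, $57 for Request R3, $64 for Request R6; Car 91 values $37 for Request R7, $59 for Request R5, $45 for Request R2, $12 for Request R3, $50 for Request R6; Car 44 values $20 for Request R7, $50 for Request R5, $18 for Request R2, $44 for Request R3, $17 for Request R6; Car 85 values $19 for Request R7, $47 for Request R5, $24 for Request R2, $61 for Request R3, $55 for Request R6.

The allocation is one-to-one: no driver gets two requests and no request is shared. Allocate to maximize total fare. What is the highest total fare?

Max total: $261

Optimal: Car 58→Request R6 ($49), Car 70→Request R2 ($64), Car 91→Request R7 ($37), Car 44→Request R5 ($50), Car 85→Request R3 ($61) — total 49+64+37+50+61 = $261.
Every other assignment is strictly worse.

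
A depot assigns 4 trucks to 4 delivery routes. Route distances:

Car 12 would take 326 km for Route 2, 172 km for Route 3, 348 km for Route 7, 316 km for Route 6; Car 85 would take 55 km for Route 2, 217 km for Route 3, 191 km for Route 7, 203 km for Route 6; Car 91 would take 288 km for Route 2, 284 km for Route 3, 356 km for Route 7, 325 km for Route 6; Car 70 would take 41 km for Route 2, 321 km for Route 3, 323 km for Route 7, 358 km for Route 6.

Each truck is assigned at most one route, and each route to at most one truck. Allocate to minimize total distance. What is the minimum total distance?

Min total: 729 km

Optimal: Car 12→Route 3 (172 km), Car 85→Route 7 (191 km), Car 91→Route 6 (325 km), Car 70→Route 2 (41 km) — total 172+191+325+41 = 729 km.
Row-greedy (each truck in turn takes its cheapest remaining route) gives 875 km, worse by 146.
Swapping Car 91↔Car 12 (Car 91→Route 3 284 km, Car 12→Route 6 316 km) adds 103.
Every other assignment is strictly worse.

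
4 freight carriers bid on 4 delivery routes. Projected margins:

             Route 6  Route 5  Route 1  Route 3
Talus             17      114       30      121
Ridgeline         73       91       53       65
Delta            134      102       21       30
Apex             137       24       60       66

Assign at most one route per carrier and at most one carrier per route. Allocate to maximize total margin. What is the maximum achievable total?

Maximum total: $413k

Optimal: Talus→Route 3 ($121k), Ridgeline→Route 1 ($53k), Delta→Route 5 ($102k), Apex→Route 6 ($137k) — total 121+53+102+137 = $413k.
Column-greedy (each route in turn goes to its best remaining carrier) gives $334k, worse by 79.
Swapping Talus↔Delta (Talus→Route 5 $114k, Delta→Route 3 $30k) loses 79.
Every other assignment is strictly worse.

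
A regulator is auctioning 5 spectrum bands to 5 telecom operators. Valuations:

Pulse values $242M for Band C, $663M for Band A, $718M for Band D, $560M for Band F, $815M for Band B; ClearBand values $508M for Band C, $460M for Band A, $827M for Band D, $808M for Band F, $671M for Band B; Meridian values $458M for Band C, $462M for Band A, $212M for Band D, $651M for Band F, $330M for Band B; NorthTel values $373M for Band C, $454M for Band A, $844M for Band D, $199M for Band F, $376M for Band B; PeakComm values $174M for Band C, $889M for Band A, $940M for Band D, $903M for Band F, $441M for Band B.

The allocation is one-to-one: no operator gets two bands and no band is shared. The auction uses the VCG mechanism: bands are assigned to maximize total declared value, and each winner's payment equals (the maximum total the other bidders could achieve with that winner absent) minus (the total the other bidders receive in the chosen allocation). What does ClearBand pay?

ClearBand pays $193M.

Efficient allocation: Pulse→Band B ($815M), ClearBand→Band F ($808M), Meridian→Band C ($458M), NorthTel→Band D ($844M), PeakComm→Band A ($889M); total welfare W = $3814M.
ClearBand receives Band F at value $808M, so the others get W − 808 = $3006M.
Without ClearBand: best allocation of the remaining 4 bidders over all 5 bands is Pulse→Band B ($815M), Meridian→Band F ($651M), NorthTel→Band D ($844M), PeakComm→Band A ($889M), total $3199M.
VCG payment = (others' best without ClearBand) − (others' welfare with ClearBand) = 3199 − 3006 = $193M.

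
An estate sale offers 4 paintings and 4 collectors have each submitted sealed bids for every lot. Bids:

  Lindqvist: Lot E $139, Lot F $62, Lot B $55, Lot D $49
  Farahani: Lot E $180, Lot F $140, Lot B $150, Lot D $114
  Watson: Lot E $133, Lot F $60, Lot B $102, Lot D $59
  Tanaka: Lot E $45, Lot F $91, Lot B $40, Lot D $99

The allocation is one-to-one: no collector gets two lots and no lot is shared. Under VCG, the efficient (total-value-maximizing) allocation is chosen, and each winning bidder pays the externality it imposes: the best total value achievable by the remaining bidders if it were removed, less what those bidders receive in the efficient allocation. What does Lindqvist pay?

Lindqvist pays $41.

Efficient allocation: Lindqvist→Lot E ($139), Farahani→Lot F ($140), Watson→Lot B ($102), Tanaka→Lot D ($99); total welfare W = $480.
Lindqvist receives Lot E at value $139, so the others get W − 139 = $341.
Without Lindqvist: best allocation of the remaining 3 bidders over all 4 lots is Farahani→Lot B ($150), Watson→Lot E ($133), Tanaka→Lot D ($99), total $382.
VCG payment = (others' best without Lindqvist) − (others' welfare with Lindqvist) = 382 − 341 = $41.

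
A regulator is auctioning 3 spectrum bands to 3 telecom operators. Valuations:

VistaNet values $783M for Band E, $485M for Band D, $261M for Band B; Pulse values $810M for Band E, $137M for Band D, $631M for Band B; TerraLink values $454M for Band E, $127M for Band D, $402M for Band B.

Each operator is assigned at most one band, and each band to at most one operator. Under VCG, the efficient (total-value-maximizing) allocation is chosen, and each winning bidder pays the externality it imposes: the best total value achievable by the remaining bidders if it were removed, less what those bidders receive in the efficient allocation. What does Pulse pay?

Efficient allocation: VistaNet→Band D ($485M), Pulse→Band E ($810M), TerraLink→Band B ($402M); total welfare W = $1697M.
Pulse receives Band E at value $810M, so the others get W − 810 = $887M.
Without Pulse: best allocation of the remaining 2 bidders over all 3 bands is VistaNet→Band E ($783M), TerraLink→Band B ($402M), total $1185M.
VCG payment = (others' best without Pulse) − (others' welfare with Pulse) = 1185 − 887 = $298M.

Pulse pays $298M.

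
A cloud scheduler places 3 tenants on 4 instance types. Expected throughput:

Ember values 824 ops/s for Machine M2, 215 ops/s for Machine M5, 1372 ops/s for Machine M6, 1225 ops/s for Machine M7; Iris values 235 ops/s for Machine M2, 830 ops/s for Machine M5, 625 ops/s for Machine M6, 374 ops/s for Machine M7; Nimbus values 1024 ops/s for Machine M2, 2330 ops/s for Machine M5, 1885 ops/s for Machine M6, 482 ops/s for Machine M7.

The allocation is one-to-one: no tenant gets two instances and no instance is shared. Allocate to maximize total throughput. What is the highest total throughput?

Maximum total: 4180 ops/s

Optimal: Ember→Machine M7 (1225 ops/s), Iris→Machine M6 (625 ops/s), Nimbus→Machine M5 (2330 ops/s) — total 1225+625+2330 = 4180 ops/s.
Row-greedy (each tenant in turn takes its best remaining instance) gives 3226 ops/s, worse by 954.
Next-best assignment: Ember→Machine M6, Iris→Machine M7, Nimbus→Machine M5 = 4076 ops/s.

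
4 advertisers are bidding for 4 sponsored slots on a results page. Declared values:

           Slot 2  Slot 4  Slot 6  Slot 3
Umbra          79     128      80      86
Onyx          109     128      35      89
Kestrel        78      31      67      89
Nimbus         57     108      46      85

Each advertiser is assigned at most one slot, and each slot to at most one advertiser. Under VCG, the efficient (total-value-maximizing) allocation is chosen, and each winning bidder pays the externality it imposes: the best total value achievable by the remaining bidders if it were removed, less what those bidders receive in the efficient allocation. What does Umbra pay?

Umbra pays $45.

Efficient allocation: Umbra→Slot 4 ($128), Onyx→Slot 2 ($109), Kestrel→Slot 6 ($67), Nimbus→Slot 3 ($85); total welfare W = $389.
Umbra receives Slot 4 at value $128, so the others get W − 128 = $261.
Without Umbra: best allocation of the remaining 3 bidders over all 4 slots is Onyx→Slot 2 ($109), Kestrel→Slot 3 ($89), Nimbus→Slot 4 ($108), total $306.
VCG payment = (others' best without Umbra) − (others' welfare with Umbra) = 306 − 261 = $45.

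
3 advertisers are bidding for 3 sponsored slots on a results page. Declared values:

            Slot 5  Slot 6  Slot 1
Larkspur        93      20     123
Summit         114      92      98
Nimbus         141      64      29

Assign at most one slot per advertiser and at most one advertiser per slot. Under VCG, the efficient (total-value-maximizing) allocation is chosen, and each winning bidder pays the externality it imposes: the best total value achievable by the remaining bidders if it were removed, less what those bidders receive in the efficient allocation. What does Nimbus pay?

Nimbus pays $22.

Efficient allocation: Larkspur→Slot 1 ($123), Summit→Slot 6 ($92), Nimbus→Slot 5 ($141); total welfare W = $356.
Nimbus receives Slot 5 at value $141, so the others get W − 141 = $215.
Without Nimbus: best allocation of the remaining 2 bidders over all 3 slots is Larkspur→Slot 1 ($123), Summit→Slot 5 ($114), total $237.
VCG payment = (others' best without Nimbus) − (others' welfare with Nimbus) = 237 − 215 = $22.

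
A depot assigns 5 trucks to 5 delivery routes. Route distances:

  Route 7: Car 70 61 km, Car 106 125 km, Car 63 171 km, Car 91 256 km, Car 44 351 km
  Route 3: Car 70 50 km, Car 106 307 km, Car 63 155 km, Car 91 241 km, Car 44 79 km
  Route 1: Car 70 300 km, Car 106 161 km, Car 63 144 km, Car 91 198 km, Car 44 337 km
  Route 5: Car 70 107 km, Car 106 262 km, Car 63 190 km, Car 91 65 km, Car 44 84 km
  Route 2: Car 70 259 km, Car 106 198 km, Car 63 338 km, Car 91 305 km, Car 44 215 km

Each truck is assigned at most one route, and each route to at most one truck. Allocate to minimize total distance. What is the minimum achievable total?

Treat this as an assignment problem: match each truck to one route.
Optimal: Car 70→Route 7 (61 km), Car 106→Route 2 (198 km), Car 63→Route 1 (144 km), Car 91→Route 5 (65 km), Car 44→Route 3 (79 km) — total 61+198+144+65+79 = 547 km.
Row-greedy (each truck in turn takes its cheapest remaining route) gives 599 km, worse by 52.
Next-best assignment: Car 70→Route 3, Car 106→Route 7, Car 63→Route 1, Car 91→Route 5, Car 44→Route 2 = 599 km.
Swapping Car 44↔Car 63 (Car 44→Route 1 337 km, Car 63→Route 3 155 km) adds 269.
No other one-to-one assignment undercuts 547 km.

Minimum total: 547 km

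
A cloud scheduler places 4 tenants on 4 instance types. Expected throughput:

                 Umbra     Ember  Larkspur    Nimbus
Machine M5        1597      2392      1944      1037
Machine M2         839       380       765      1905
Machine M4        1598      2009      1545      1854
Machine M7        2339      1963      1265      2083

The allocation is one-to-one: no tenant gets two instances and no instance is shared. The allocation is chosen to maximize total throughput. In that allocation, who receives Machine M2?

Optimal: Umbra→Machine M7 (2339 ops/s), Ember→Machine M4 (2009 ops/s), Larkspur→Machine M5 (1944 ops/s), Nimbus→Machine M2 (1905 ops/s) — total 2339+2009+1944+1905 = 8197 ops/s.
Row-greedy (each tenant in turn takes its best remaining instance) gives 8181 ops/s, worse by 16.
Swapping Nimbus↔Larkspur (Nimbus→Machine M5 1037 ops/s, Larkspur→Machine M2 765 ops/s) loses 2047.
No other one-to-one assignment exceeds 8197 ops/s.
Nimbus's own top instance is Machine M7 (2083 ops/s), but forcing Nimbus→Machine M7 and reassigning the rest optimally gives only 6875 ops/s — worse by 1322.

Nimbus receives Machine M2.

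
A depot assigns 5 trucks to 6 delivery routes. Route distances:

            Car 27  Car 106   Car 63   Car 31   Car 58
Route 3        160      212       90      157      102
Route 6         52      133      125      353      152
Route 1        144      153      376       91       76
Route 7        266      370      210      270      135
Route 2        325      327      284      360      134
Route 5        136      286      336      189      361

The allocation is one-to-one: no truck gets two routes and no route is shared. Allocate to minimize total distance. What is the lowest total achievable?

Minimum total: 584 km

Treat this as an assignment problem: match each truck to one route.
Optimal: Car 27→Route 5 (136 km), Car 106→Route 6 (133 km), Car 63→Route 3 (90 km), Car 31→Route 1 (91 km), Car 58→Route 2 (134 km) — total 136+133+90+91+134 = 584 km.
Min-entry greedy (repeatedly take the single cheapest remaining cell) gives 734 km, worse by 150.
Next-best assignment: Car 27→Route 5, Car 106→Route 6, Car 63→Route 3, Car 31→Route 1, Car 58→Route 7 = 585 km.
Swapping Car 27↔Car 63 (Car 27→Route 3 160 km, Car 63→Route 5 336 km) adds 270.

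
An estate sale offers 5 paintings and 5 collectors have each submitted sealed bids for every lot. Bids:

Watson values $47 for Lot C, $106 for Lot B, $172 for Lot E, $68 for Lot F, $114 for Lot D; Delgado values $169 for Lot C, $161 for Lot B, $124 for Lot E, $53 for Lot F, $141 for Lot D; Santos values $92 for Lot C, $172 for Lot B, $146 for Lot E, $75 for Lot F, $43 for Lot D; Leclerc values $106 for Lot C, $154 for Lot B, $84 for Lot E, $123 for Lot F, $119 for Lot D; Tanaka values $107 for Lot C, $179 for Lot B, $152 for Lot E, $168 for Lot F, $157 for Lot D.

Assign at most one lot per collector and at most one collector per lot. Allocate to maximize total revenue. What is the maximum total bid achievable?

Max total: $800

Optimal: Watson→Lot E ($172), Delgado→Lot C ($169), Santos→Lot B ($172), Leclerc→Lot D ($119), Tanaka→Lot F ($168) — total 172+169+172+119+168 = $800.
Column-greedy (each lot in turn goes to its best remaining collector) gives $686, worse by 114.
Next-best assignment: Watson→Lot E, Delgado→Lot C, Santos→Lot B, Leclerc→Lot F, Tanaka→Lot D = $793.
Swapping Tanaka↔Santos (Tanaka→Lot B $179, Santos→Lot F $75) loses 86.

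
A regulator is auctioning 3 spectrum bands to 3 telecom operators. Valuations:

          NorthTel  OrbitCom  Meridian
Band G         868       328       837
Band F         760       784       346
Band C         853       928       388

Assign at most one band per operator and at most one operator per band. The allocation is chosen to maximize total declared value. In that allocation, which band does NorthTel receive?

NorthTel receives Band F.

Treat this as an assignment problem: match each operator to one band.
Optimal: NorthTel→Band F ($760M), OrbitCom→Band C ($928M), Meridian→Band G ($837M) — total 760+928+837 = $2525M.
Row-greedy (each operator in turn takes its best remaining band) gives $2142M, worse by 383.
Swapping NorthTel↔Meridian (NorthTel→Band G $868M, Meridian→Band F $346M) loses 383.
NorthTel's own top band is Band G ($868M), but forcing NorthTel→Band G and reassigning the rest optimally gives only $2142M — worse by 383.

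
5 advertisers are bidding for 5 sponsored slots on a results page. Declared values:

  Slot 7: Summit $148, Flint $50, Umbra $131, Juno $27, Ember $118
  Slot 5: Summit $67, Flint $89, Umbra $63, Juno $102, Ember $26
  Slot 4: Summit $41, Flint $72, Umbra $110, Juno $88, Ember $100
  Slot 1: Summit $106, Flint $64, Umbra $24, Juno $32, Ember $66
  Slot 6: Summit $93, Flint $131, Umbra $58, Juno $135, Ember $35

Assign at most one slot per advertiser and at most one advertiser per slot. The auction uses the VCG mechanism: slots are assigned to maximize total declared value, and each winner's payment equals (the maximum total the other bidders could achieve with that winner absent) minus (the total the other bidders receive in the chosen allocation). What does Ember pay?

Efficient allocation: Summit→Slot 1 ($106), Flint→Slot 6 ($131), Umbra→Slot 7 ($131), Juno→Slot 5 ($102), Ember→Slot 4 ($100); total welfare W = $570.
Ember receives Slot 4 at value $100, so the others get W − 100 = $470.
Without Ember: best allocation of the remaining 4 bidders over all 5 slots is Summit→Slot 7 ($148), Flint→Slot 6 ($131), Umbra→Slot 4 ($110), Juno→Slot 5 ($102), total $491.
VCG payment = (others' best without Ember) − (others' welfare with Ember) = 491 − 470 = $21.

Ember pays $21.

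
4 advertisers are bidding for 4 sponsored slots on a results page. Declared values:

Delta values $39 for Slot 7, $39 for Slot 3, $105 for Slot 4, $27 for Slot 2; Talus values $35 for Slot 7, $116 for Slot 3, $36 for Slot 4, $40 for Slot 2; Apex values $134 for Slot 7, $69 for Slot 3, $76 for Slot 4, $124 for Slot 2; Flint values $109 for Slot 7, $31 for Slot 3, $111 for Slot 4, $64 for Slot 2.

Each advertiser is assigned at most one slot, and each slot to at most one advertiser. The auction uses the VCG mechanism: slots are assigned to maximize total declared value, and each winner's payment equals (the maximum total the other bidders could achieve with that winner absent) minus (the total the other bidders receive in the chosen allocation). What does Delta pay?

Delta pays $12.

Efficient allocation: Delta→Slot 4 ($105), Talus→Slot 3 ($116), Apex→Slot 2 ($124), Flint→Slot 7 ($109); total welfare W = $454.
Delta receives Slot 4 at value $105, so the others get W − 105 = $349.
Without Delta: best allocation of the remaining 3 bidders over all 4 slots is Talus→Slot 3 ($116), Apex→Slot 7 ($134), Flint→Slot 4 ($111), total $361.
VCG payment = (others' best without Delta) − (others' welfare with Delta) = 361 − 349 = $12.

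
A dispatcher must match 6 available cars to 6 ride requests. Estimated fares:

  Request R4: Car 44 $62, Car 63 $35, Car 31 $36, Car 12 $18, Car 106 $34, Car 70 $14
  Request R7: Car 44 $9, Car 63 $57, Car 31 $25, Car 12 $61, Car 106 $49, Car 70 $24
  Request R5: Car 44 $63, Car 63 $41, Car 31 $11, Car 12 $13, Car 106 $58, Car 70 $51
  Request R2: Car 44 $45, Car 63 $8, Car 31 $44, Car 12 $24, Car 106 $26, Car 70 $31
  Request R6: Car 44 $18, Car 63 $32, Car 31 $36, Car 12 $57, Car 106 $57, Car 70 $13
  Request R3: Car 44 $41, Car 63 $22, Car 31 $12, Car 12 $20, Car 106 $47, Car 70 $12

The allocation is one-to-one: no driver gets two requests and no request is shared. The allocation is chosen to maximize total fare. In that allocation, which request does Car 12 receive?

Car 12 receives Request R6.

This is a one-to-one assignment (maximum-weight bipartite matching).
Optimal: Car 44→Request R4 ($62), Car 63→Request R7 ($57), Car 31→Request R2 ($44), Car 12→Request R6 ($57), Car 106→Request R3 ($47), Car 70→Request R5 ($51) — total 62+57+44+57+47+51 = $318.
Row-greedy (each driver in turn takes its best remaining request) gives $282, worse by 36.
Checked against all permutations: $318 is optimal.
Car 12's own top request is Request R7 ($61), but forcing Car 12→Request R7 and reassigning the rest optimally gives only $297 — worse by 21.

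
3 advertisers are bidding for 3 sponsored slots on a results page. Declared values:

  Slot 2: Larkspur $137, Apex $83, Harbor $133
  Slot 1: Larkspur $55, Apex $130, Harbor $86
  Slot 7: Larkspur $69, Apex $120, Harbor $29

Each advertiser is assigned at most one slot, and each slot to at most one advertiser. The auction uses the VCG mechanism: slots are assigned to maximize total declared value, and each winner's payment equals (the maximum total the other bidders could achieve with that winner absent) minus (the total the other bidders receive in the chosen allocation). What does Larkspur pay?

Efficient allocation: Larkspur→Slot 2 ($137), Apex→Slot 7 ($120), Harbor→Slot 1 ($86); total welfare W = $343.
Larkspur receives Slot 2 at value $137, so the others get W − 137 = $206.
Without Larkspur: best allocation of the remaining 2 bidders over all 3 slots is Apex→Slot 1 ($130), Harbor→Slot 2 ($133), total $263.
VCG payment = (others' best without Larkspur) − (others' welfare with Larkspur) = 263 − 206 = $57.

Larkspur pays $57.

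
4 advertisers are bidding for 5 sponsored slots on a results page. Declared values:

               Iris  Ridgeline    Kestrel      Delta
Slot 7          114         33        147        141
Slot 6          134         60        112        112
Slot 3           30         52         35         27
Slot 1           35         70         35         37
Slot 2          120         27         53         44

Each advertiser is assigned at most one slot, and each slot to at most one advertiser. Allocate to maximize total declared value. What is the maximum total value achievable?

Maximum total: $449

This is the linear assignment problem.
Optimal: Iris→Slot 2 ($120), Ridgeline→Slot 1 ($70), Kestrel→Slot 7 ($147), Delta→Slot 6 ($112) — total 120+70+147+112 = $449.
Max-entry greedy (repeatedly take the single best remaining cell) gives $395, worse by 54.
No other one-to-one assignment exceeds $449.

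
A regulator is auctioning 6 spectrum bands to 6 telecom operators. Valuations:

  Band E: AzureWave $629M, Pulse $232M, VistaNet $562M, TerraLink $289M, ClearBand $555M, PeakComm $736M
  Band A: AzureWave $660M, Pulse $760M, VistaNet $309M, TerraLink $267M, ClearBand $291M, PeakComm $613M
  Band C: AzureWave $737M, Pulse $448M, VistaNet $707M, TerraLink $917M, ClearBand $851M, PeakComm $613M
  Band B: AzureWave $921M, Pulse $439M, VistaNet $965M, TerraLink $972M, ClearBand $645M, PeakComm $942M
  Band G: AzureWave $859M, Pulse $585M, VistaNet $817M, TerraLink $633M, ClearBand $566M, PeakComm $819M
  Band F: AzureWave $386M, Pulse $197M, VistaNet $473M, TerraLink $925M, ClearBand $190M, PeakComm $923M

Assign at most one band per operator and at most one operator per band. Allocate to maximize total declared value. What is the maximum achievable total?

This is a one-to-one assignment (maximum-weight bipartite matching).
Optimal: AzureWave→Band G ($859M), Pulse→Band A ($760M), VistaNet→Band B ($965M), TerraLink→Band F ($925M), ClearBand→Band C ($851M), PeakComm→Band E ($736M) — total 859+760+965+925+851+736 = $5096M.
Max-entry greedy (repeatedly take the single best remaining cell) gives $4927M, worse by 169.
Next-best assignment: AzureWave→Band B, Pulse→Band A, VistaNet→Band G, TerraLink→Band F, ClearBand→Band C, PeakComm→Band E = $5010M.

Maximum total: $5096M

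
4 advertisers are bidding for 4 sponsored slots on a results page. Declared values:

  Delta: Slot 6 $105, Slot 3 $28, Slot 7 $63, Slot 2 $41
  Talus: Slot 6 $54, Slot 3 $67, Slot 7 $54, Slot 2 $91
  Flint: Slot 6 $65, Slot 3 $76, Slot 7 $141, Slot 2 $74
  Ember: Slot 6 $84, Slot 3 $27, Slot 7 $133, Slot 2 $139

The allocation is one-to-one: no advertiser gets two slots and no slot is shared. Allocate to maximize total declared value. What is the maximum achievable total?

This is the linear assignment problem.
Optimal: Delta→Slot 6 ($105), Talus→Slot 3 ($67), Flint→Slot 7 ($141), Ember→Slot 2 ($139) — total 105+67+141+139 = $452.
Row-greedy (each advertiser in turn takes its best remaining slot) gives $364, worse by 88.
Checked against all permutations: $452 is optimal.

Maximum total: $452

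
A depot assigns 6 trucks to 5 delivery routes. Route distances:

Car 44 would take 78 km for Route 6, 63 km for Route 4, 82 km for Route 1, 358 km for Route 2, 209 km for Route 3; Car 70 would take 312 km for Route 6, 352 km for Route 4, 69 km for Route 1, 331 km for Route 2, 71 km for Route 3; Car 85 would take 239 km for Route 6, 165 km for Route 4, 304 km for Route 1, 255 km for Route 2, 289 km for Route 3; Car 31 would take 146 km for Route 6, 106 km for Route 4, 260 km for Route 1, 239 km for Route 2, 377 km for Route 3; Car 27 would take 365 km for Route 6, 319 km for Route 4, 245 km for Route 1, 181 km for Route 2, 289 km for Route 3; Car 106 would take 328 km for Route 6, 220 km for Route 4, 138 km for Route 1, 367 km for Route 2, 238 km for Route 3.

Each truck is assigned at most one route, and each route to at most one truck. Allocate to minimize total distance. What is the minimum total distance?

Min total: 574 km

Optimal: Car 44→Route 6 (78 km), Car 31→Route 4 (106 km), Car 106→Route 1 (138 km), Car 27→Route 2 (181 km), Car 70→Route 3 (71 km) — total 78+106+138+181+71 = 574 km.
Column-greedy (each route in turn goes to its cheapest remaining truck) gives 672 km, worse by 98.
Every other assignment is strictly worse.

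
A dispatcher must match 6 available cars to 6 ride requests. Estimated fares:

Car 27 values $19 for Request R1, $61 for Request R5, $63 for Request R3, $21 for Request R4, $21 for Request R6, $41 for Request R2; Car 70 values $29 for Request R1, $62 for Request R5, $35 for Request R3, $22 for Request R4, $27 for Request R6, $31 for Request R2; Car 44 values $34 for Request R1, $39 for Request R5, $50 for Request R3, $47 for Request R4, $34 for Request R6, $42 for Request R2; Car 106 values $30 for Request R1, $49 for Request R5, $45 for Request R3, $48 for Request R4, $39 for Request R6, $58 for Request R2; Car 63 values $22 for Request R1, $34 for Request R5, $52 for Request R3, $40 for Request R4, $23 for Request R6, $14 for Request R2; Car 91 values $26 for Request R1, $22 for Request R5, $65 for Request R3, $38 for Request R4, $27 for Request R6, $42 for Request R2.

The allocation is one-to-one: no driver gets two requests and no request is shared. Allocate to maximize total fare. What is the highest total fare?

This is a one-to-one assignment (maximum-weight bipartite matching).
Optimal: Car 27→Request R5 ($61), Car 70→Request R1 ($29), Car 44→Request R6 ($34), Car 106→Request R2 ($58), Car 63→Request R4 ($40), Car 91→Request R3 ($65) — total 61+29+34+58+40+65 = $287.
Column-greedy (each request in turn goes to its best remaining driver) gives $273, worse by 14.
Every other assignment is strictly worse.

Maximum total: $287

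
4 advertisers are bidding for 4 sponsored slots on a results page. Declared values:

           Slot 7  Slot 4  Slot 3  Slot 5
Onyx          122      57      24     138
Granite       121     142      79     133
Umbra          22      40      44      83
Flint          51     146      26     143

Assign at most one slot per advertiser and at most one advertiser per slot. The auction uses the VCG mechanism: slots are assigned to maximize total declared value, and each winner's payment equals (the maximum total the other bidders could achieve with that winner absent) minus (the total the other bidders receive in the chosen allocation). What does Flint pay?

Flint pays $39.

Efficient allocation: Onyx→Slot 7 ($122), Granite→Slot 4 ($142), Umbra→Slot 3 ($44), Flint→Slot 5 ($143); total welfare W = $451.
Flint receives Slot 5 at value $143, so the others get W − 143 = $308.
Without Flint: best allocation of the remaining 3 bidders over all 4 slots is Onyx→Slot 7 ($122), Granite→Slot 4 ($142), Umbra→Slot 5 ($83), total $347.
VCG payment = (others' best without Flint) − (others' welfare with Flint) = 347 − 308 = $39.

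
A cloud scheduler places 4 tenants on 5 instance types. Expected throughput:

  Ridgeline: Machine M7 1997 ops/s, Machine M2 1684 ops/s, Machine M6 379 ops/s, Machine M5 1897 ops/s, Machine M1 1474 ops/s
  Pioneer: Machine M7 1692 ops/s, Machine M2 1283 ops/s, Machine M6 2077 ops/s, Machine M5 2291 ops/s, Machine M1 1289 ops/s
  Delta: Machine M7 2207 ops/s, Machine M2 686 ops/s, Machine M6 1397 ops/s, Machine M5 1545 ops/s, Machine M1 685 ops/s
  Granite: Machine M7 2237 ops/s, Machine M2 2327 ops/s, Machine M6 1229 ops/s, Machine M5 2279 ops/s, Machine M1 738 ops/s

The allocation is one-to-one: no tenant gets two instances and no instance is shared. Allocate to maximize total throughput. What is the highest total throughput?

This is a one-to-one assignment (maximum-weight bipartite matching).
Optimal: Ridgeline→Machine M5 (1897 ops/s), Pioneer→Machine M6 (2077 ops/s), Delta→Machine M7 (2207 ops/s), Granite→Machine M2 (2327 ops/s) — total 1897+2077+2207+2327 = 8508 ops/s.
Column-greedy (each instance in turn goes to its best remaining tenant) gives 7543 ops/s, worse by 965.

Max total: 8508 ops/s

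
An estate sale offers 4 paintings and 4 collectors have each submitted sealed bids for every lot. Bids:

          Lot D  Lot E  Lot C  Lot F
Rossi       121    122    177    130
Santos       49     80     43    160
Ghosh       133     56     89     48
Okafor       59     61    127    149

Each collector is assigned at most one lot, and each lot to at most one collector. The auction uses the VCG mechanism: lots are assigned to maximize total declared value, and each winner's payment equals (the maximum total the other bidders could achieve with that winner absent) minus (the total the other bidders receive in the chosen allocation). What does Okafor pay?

Efficient allocation: Rossi→Lot E ($122), Santos→Lot F ($160), Ghosh→Lot D ($133), Okafor→Lot C ($127); total welfare W = $542.
Okafor receives Lot C at value $127, so the others get W − 127 = $415.
Without Okafor: best allocation of the remaining 3 bidders over all 4 lots is Rossi→Lot C ($177), Santos→Lot F ($160), Ghosh→Lot D ($133), total $470.
VCG payment = (others' best without Okafor) − (others' welfare with Okafor) = 470 − 415 = $55.

Okafor pays $55.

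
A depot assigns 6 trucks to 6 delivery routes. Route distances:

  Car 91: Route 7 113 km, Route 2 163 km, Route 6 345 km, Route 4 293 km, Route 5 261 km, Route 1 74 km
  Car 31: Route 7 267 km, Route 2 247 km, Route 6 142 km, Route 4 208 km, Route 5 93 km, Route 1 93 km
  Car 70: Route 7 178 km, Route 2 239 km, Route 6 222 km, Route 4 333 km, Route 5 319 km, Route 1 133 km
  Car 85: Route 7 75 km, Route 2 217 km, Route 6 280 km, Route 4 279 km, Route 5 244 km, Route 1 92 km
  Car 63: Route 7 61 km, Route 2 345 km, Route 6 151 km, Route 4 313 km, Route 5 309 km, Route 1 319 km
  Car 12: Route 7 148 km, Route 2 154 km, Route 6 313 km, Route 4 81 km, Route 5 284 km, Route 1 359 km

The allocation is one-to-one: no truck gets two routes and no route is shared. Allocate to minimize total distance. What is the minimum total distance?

Min total: 696 km

This is the linear assignment problem.
Optimal: Car 91→Route 2 (163 km), Car 31→Route 5 (93 km), Car 70→Route 1 (133 km), Car 85→Route 7 (75 km), Car 63→Route 6 (151 km), Car 12→Route 4 (81 km) — total 163+93+133+75+151+81 = 696 km.
Min-entry greedy (repeatedly take the single cheapest remaining cell) gives 748 km, worse by 52.
Swapping Car 70↔Car 63 (Car 70→Route 6 222 km, Car 63→Route 1 319 km) adds 257.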